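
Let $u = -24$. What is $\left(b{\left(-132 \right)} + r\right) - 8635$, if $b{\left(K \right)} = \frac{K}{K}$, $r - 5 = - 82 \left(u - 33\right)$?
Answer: $-3955$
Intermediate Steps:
$r = 4679$ ($r = 5 - 82 \left(-24 - 33\right) = 5 - -4674 = 5 + 4674 = 4679$)
$b{\left(K \right)} = 1$
$\left(b{\left(-132 \right)} + r\right) - 8635 = \left(1 + 4679\right) - 8635 = 4680 - 8635 = -3955$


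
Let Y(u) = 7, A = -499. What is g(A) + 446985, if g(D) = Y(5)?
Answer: 446992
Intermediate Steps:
g(D) = 7
g(A) + 446985 = 7 + 446985 = 446992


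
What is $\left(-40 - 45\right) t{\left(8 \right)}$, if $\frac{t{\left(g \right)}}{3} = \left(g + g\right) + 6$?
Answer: $-5610$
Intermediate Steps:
$t{\left(g \right)} = 18 + 6 g$ ($t{\left(g \right)} = 3 \left(\left(g + g\right) + 6\right) = 3 \left(2 g + 6\right) = 3 \left(6 + 2 g\right) = 18 + 6 g$)
$\left(-40 - 45\right) t{\left(8 \right)} = \left(-40 - 45\right) \left(18 + 6 \cdot 8\right) = - 85 \left(18 + 48\right) = \left(-85\right) 66 = -5610$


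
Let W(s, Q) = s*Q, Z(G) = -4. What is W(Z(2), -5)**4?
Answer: 160000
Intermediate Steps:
W(s, Q) = Q*s
W(Z(2), -5)**4 = (-5*(-4))**4 = 20**4 = 160000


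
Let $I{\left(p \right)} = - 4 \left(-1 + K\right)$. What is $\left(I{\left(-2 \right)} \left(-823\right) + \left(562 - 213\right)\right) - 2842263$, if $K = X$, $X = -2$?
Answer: $-2851790$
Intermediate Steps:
$K = -2$
$I{\left(p \right)} = 12$ ($I{\left(p \right)} = - 4 \left(-1 - 2\right) = \left(-4\right) \left(-3\right) = 12$)
$\left(I{\left(-2 \right)} \left(-823\right) + \left(562 - 213\right)\right) - 2842263 = \left(12 \left(-823\right) + \left(562 - 213\right)\right) - 2842263 = \left(-9876 + \left(562 - 213\right)\right) - 2842263 = \left(-9876 + 349\right) - 2842263 = -9527 - 2842263 = -2851790$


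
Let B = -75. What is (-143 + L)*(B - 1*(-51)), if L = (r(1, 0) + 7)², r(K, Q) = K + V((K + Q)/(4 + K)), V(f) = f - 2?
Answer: 62736/25 ≈ 2509.4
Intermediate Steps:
V(f) = -2 + f
r(K, Q) = -2 + K + (K + Q)/(4 + K) (r(K, Q) = K + (-2 + (K + Q)/(4 + K)) = -2 + K + (K + Q)/(4 + K))
L = 961/25 (L = ((1 + 0 + (-2 + 1)*(4 + 1))/(4 + 1) + 7)² = ((1 + 0 - 1*5)/5 + 7)² = ((1 + 0 - 5)/5 + 7)² = ((⅕)*(-4) + 7)² = (-⅘ + 7)² = (31/5)² = 961/25 ≈ 38.440)
(-143 + L)*(B - 1*(-51)) = (-143 + 961/25)*(-75 - 1*(-51)) = -2614*(-75 + 51)/25 = -2614/25*(-24) = 62736/25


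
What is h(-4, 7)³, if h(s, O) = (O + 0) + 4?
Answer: 1331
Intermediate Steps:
h(s, O) = 4 + O (h(s, O) = O + 4 = 4 + O)
h(-4, 7)³ = (4 + 7)³ = 11³ = 1331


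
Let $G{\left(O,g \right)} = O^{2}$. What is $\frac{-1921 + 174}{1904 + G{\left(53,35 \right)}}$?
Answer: $- \frac{1747}{4713} \approx -0.37068$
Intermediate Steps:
$\frac{-1921 + 174}{1904 + G{\left(53,35 \right)}} = \frac{-1921 + 174}{1904 + 53^{2}} = - \frac{1747}{1904 + 2809} = - \frac{1747}{4713}$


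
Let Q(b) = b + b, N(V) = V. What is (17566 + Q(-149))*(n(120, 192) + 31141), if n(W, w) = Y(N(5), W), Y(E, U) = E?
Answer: 537829128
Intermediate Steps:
Q(b) = 2*b
n(W, w) = 5
(17566 + Q(-149))*(n(120, 192) + 31141) = (17566 + 2*(-149))*(5 + 31141) = (17566 - 298)*31146 = 17268*31146 = 537829128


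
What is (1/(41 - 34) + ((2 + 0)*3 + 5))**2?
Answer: 6084/49 ≈ 124.16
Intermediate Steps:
(1/(41 - 34) + ((2 + 0)*3 + 5))**2 = (1/7 + (2*3 + 5))**2 = (1/7 + (6 + 5))**2 = (1/7 + 11)**2 = (78/7)**2 = 6084/49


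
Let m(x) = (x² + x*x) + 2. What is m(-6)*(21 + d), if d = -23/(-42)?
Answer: 33485/21 ≈ 1594.5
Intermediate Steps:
d = 23/42 (d = -23*(-1/42) = 23/42 ≈ 0.54762)
m(x) = 2 + 2*x² (m(x) = (x² + x²) + 2 = 2*x² + 2 = 2 + 2*x²)
m(-6)*(21 + d) = (2 + 2*(-6)²)*(21 + 23/42) = (2 + 2*36)*(905/42) = (2 + 72)*(905/42) = 74*(905/42) = 33485/21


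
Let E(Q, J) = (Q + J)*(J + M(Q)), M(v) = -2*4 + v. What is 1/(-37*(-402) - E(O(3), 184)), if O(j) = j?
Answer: -1/18599 ≈ -5.3766e-5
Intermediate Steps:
M(v) = -8 + v
E(Q, J) = (J + Q)*(-8 + J + Q) (E(Q, J) = (Q + J)*(J + (-8 + Q)) = (J + Q)*(-8 + J + Q))
1/(-37*(-402) - E(O(3), 184)) = 1/(-37*(-402) - (184² + 184*3 + 184*(-8 + 3) + 3*(-8 + 3))) = 1/(14874 - (33856 + 552 + 184*(-5) + 3*(-5))) = 1/(14874 - (33856 + 552 - 920 - 15)) = 1/(14874 - 1*33473) = 1/(14874 - 33473) = 1/(-18599) = -1/18599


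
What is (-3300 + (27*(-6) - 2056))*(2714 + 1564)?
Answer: -23606004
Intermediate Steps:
(-3300 + (27*(-6) - 2056))*(2714 + 1564) = (-3300 + (-162 - 2056))*4278 = (-3300 - 2218)*4278 = -5518*4278 = -23606004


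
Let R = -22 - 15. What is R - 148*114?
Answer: -16909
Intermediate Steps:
R = -37
R - 148*114 = -37 - 148*114 = -37 - 16872 = -16909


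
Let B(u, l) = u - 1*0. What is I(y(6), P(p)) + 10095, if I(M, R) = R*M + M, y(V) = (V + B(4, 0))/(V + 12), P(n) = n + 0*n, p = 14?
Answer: 30310/3 ≈ 10103.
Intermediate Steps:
P(n) = n (P(n) = n + 0 = n)
B(u, l) = u (B(u, l) = u + 0 = u)
y(V) = (4 + V)/(12 + V) (y(V) = (V + 4)/(V + 12) = (4 + V)/(12 + V))
I(M, R) = M + M*R (I(M, R) = M*R + M = M + M*R)
I(y(6), P(p)) + 10095 = ((4 + 6)/(12 + 6))*(1 + 14) + 10095 = (10/18)*15 + 10095 = ((1/18)*10)*15 + 10095 = (5/9)*15 + 10095 = 25/3 + 10095 = 30310/3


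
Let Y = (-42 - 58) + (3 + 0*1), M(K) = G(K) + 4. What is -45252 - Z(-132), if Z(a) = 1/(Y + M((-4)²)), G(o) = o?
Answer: -3484403/77 ≈ -45252.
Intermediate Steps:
M(K) = 4 + K (M(K) = K + 4 = 4 + K)
Y = -97 (Y = -100 + (3 + 0) = -100 + 3 = -97)
Z(a) = -1/77 (Z(a) = 1/(-97 + (4 + (-4)²)) = 1/(-97 + (4 + 16)) = 1/(-97 + 20) = 1/(-77) = -1/77)
-45252 - Z(-132) = -45252 - 1*(-1/77) = -45252 + 1/77 = -3484403/77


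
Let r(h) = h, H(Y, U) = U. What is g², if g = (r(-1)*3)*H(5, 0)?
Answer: 0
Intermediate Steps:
g = 0 (g = -1*3*0 = -3*0 = 0)
g² = 0² = 0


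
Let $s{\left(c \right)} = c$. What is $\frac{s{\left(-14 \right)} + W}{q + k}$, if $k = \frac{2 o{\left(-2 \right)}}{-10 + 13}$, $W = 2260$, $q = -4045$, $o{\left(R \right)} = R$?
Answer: $- \frac{6738}{12139} \approx -0.55507$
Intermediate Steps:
$k = - \frac{4}{3}$ ($k = \frac{2 \left(-2\right)}{-10 + 13} = - \frac{4}{3} \approx -1.3333$)
$\frac{s{\left(-14 \right)} + W}{q + k} = \frac{-14 + 2260}{-4045 - \frac{4}{3}} = \frac{2246}{- \frac{12139}{3}} = 2246 \left(- \frac{3}{12139}\right) = - \frac{6738}{12139}$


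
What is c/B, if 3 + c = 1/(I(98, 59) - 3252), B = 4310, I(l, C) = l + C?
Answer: -4643/6669725 ≈ -0.00069613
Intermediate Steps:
I(l, C) = C + l
c = -9286/3095 (c = -3 + 1/((59 + 98) - 3252) = -3 + 1/(157 - 3252) = -3 + 1/(-3095) = -3 - 1/3095 = -9286/3095 ≈ -3.0003)
c/B = -9286/3095/4310 = -9286/3095*1/4310 = -4643/6669725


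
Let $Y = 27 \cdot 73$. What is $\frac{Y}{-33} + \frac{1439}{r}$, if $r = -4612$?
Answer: $- \frac{3045913}{50732} \approx -60.039$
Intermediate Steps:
$Y = 1971$
$\frac{Y}{-33} + \frac{1439}{r} = \frac{1971}{-33} + \frac{1439}{-4612} = 1971 \left(- \frac{1}{33}\right) + 1439 \left(- \frac{1}{4612}\right) = - \frac{657}{11} - \frac{1439}{4612} = - \frac{3045913}{50732}$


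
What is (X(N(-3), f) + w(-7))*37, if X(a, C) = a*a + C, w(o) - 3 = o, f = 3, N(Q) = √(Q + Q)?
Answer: -259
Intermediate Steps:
N(Q) = √2*√Q (N(Q) = √(2*Q) = √2*√Q)
w(o) = 3 + o
X(a, C) = C + a² (X(a, C) = a² + C = C + a²)
(X(N(-3), f) + w(-7))*37 = ((3 + (√2*√(-3))²) + (3 - 7))*37 = ((3 + (√2*(I*√3))²) - 4)*37 = ((3 + (I*√6)²) - 4)*37 = ((3 - 6) - 4)*37 = (-3 - 4)*37 = -7*37 = -259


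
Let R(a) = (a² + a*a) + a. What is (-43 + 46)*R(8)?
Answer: 408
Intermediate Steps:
R(a) = a + 2*a² (R(a) = (a² + a²) + a = 2*a² + a = a + 2*a²)
(-43 + 46)*R(8) = (-43 + 46)*(8*(1 + 2*8)) = 3*(8*(1 + 16)) = 3*(8*17) = 3*136 = 408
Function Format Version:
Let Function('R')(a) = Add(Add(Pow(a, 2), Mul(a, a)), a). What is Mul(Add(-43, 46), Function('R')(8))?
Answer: 408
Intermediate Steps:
Function('R')(a) = Add(a, Mul(2, Pow(a, 2))) (Function('R')(a) = Add(Add(Pow(a, 2), Pow(a, 2)), a) = Add(Mul(2, Pow(a, 2)), a) = Add(a, Mul(2, Pow(a, 2))))
Mul(Add(-43, 46), Function('R')(8)) = Mul(Add(-43, 46), Mul(8, Add(1, Mul(2, 8)))) = Mul(3, Mul(8, Add(1, 16))) = Mul(3, Mul(8, 17)) = Mul(3, 136) = 408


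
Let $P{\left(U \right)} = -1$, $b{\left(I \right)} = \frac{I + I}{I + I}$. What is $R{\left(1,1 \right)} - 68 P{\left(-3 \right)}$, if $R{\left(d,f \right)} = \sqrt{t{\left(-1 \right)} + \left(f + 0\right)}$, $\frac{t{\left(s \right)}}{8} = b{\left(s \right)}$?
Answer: $71$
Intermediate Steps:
$b{\left(I \right)} = 1$ ($b{\left(I \right)} = \frac{2 I}{2 I} = 2 I \frac{1}{2 I} = 1$)
$t{\left(s \right)} = 8$ ($t{\left(s \right)} = 8 \cdot 1 = 8$)
$R{\left(d,f \right)} = \sqrt{8 + f}$ ($R{\left(d,f \right)} = \sqrt{8 + \left(f + 0\right)} = \sqrt{8 + f}$)
$R{\left(1,1 \right)} - 68 P{\left(-3 \right)} = \sqrt{8 + 1} - -68 = \sqrt{9} + 68 = 3 + 68 = 71$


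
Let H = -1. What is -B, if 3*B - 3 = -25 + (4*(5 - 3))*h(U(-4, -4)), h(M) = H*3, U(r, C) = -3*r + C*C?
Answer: 46/3 ≈ 15.333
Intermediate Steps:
U(r, C) = C² - 3*r (U(r, C) = -3*r + C² = C² - 3*r)
h(M) = -3 (h(M) = -1*3 = -3)
B = -46/3 (B = 1 + (-25 + (4*(5 - 3))*(-3))/3 = 1 + (-25 + (4*2)*(-3))/3 = 1 + (-25 + 8*(-3))/3 = 1 + (-25 - 24)/3 = 1 + (⅓)*(-49) = 1 - 49/3 = -46/3 ≈ -15.333)
-B = -1*(-46/3) = 46/3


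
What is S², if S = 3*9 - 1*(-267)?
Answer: 86436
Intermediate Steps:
S = 294 (S = 27 + 267 = 294)
S² = 294² = 86436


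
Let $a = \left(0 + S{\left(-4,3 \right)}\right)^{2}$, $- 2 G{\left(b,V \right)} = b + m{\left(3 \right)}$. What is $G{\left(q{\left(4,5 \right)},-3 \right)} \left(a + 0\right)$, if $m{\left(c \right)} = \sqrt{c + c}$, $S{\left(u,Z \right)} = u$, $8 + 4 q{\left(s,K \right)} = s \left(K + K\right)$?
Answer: $-64 - 8 \sqrt{6} \approx -83.596$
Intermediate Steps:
$q{\left(s,K \right)} = -2 + \frac{K s}{2}$ ($q{\left(s,K \right)} = -2 + \frac{s \left(K + K\right)}{4} = -2 + \frac{s 2 K}{4} = -2 + \frac{2 K s}{4} = -2 + \frac{K s}{2}$)
$m{\left(c \right)} = \sqrt{2} \sqrt{c}$ ($m{\left(c \right)} = \sqrt{2 c} = \sqrt{2} \sqrt{c}$)
$G{\left(b,V \right)} = - \frac{b}{2} - \frac{\sqrt{6}}{2}$ ($G{\left(b,V \right)} = - \frac{b + \sqrt{2} \sqrt{3}}{2} = - \frac{b + \sqrt{6}}{2} = - \frac{b}{2} - \frac{\sqrt{6}}{2}$)
$a = 16$ ($a = \left(0 - 4\right)^{2} = \left(-4\right)^{2} = 16$)
$G{\left(q{\left(4,5 \right)},-3 \right)} \left(a + 0\right) = \left(- \frac{-2 + \frac{1}{2} \cdot 5 \cdot 4}{2} - \frac{\sqrt{6}}{2}\right) \left(16 + 0\right) = \left(- \frac{-2 + 10}{2} - \frac{\sqrt{6}}{2}\right) 16 = \left(\left(- \frac{1}{2}\right) 8 - \frac{\sqrt{6}}{2}\right) 16 = \left(-4 - \frac{\sqrt{6}}{2}\right) 16 = -64 - 8 \sqrt{6}$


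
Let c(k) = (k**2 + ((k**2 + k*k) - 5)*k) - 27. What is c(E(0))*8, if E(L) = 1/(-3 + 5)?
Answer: -232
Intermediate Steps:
E(L) = 1/2
c(k) = -27 + k**2 + k*(-5 + 2*k**2) (c(k) = (k**2 + ((k**2 + k**2) - 5)*k) - 27 = (k**2 + (2*k**2 - 5)*k) - 27 = (k**2 + (-5 + 2*k**2)*k) - 27 = (k**2 + k*(-5 + 2*k**2)) - 27 = -27 + k**2 + k*(-5 + 2*k**2))
c(E(0))*8 = (-27 + (1/2)**2 - 5*1/2 + 2*(1/2)**3)*8 = (-27 + 1/4 - 5/2 + 2*(1/8))*8 = (-27 + 1/4 - 5/2 + 1/4)*8 = -29*8 = -232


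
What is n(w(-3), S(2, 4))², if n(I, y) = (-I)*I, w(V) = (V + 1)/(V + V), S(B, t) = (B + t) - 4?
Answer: 1/81 ≈ 0.012346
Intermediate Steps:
S(B, t) = -4 + B + t
w(V) = (1 + V)/(2*V) (w(V) = (1 + V)/((2*V)) = (1 + V)*(1/(2*V)) = (1 + V)/(2*V))
n(I, y) = -I²
n(w(-3), S(2, 4))² = (-((½)*(1 - 3)/(-3))²)² = (-((½)*(-⅓)*(-2))²)² = (-(⅓)²)² = (-1*⅑)² = (-⅑)² = 1/81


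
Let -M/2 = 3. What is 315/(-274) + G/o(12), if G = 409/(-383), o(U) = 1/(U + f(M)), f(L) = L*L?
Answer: -5499813/104942 ≈ -52.408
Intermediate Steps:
M = -6 (M = -2*3 = -6)
f(L) = L²
o(U) = 1/(36 + U) (o(U) = 1/(U + (-6)²) = 1/(U + 36) = 1/(36 + U))
G = -409/383 (G = 409*(-1/383) = -409/383 ≈ -1.0679)
315/(-274) + G/o(12) = 315/(-274) - 409/(383*(1/(36 + 12))) = 315*(-1/274) - 409/(383*(1/48)) = -315/274 - 409/(383*1/48) = -315/274 - 409/383*48 = -315/274 - 19632/383 = -5499813/104942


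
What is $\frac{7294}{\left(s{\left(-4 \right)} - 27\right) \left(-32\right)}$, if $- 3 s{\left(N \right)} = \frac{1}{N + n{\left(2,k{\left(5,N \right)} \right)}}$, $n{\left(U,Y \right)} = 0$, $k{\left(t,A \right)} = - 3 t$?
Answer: $\frac{10941}{1292} \approx 8.4683$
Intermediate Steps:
$s{\left(N \right)} = - \frac{1}{3 N}$ ($s{\left(N \right)} = - \frac{1}{3 \left(N + 0\right)} = - \frac{1}{3 N}$)
$\frac{7294}{\left(s{\left(-4 \right)} - 27\right) \left(-32\right)} = \frac{7294}{\left(- \frac{1}{3 \left(-4\right)} - 27\right) \left(-32\right)} = \frac{7294}{\left(\left(- \frac{1}{3}\right) \left(- \frac{1}{4}\right) - 27\right) \left(-32\right)} = \frac{7294}{\left(\frac{1}{12} - 27\right) \left(-32\right)} = \frac{7294}{\left(- \frac{323}{12}\right) \left(-32\right)} = \frac{7294}{\frac{2584}{3}} = 7294 \cdot \frac{3}{2584} = \frac{10941}{1292}$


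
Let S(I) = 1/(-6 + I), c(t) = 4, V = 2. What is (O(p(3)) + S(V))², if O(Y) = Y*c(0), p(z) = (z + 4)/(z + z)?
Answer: 2809/144 ≈ 19.507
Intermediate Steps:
p(z) = (4 + z)/(2*z) (p(z) = (4 + z)/((2*z)) = (4 + z)*(1/(2*z)) = (4 + z)/(2*z))
O(Y) = 4*Y (O(Y) = Y*4 = 4*Y)
(O(p(3)) + S(V))² = (4*((½)*(4 + 3)/3) + 1/(-6 + 2))² = (4*((½)*(⅓)*7) + 1/(-4))² = (4*(7/6) - ¼)² = (14/3 - ¼)² = (53/12)² = 2809/144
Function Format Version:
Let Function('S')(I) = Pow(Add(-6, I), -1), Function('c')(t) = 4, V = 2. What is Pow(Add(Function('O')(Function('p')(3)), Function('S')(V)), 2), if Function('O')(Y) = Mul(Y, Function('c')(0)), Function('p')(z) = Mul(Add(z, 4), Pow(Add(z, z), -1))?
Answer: Rational(2809, 144) ≈ 19.507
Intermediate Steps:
Function('p')(z) = Mul(Rational(1, 2), Pow(z, -1), Add(4, z)) (Function('p')(z) = Mul(Add(4, z), Pow(Mul(2, z), -1)) = Mul(Add(4, z), Mul(Rational(1, 2), Pow(z, -1))) = Mul(Rational(1, 2), Pow(z, -1), Add(4, z)))
Function('O')(Y) = Mul(4, Y) (Function('O')(Y) = Mul(Y, 4) = Mul(4, Y))
Pow(Add(Function('O')(Function('p')(3)), Function('S')(V)), 2) = Pow(Add(Mul(4, Mul(Rational(1, 2), Pow(3, -1), Add(4, 3))), Pow(Add(-6, 2), -1)), 2) = Pow(Add(Mul(4, Mul(Rational(1, 2), Rational(1, 3), 7)), Pow(-4, -1)), 2) = Pow(Add(Mul(4, Rational(7, 6)), Rational(-1, 4)), 2) = Pow(Add(Rational(14, 3), Rational(-1, 4)), 2) = Pow(Rational(53, 12), 2) = Rational(2809, 144)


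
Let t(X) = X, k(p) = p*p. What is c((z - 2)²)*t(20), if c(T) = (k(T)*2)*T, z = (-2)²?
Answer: 2560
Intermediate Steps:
z = 4
k(p) = p²
c(T) = 2*T³ (c(T) = (T²*2)*T = (2*T²)*T = 2*T³)
c((z - 2)²)*t(20) = (2*((4 - 2)²)³)*20 = (2*(2²)³)*20 = (2*4³)*20 = (2*64)*20 = 128*20 = 2560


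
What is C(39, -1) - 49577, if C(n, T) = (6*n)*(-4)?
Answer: -50513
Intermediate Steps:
C(n, T) = -24*n
C(39, -1) - 49577 = -24*39 - 49577 = -936 - 49577 = -50513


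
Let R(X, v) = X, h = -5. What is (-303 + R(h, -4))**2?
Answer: 94864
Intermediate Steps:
(-303 + R(h, -4))**2 = (-303 - 5)**2 = (-308)**2 = 94864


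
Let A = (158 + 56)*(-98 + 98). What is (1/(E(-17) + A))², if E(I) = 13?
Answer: 1/169 ≈ 0.0059172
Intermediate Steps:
A = 0 (A = 214*0 = 0)
(1/(E(-17) + A))² = (1/(13 + 0))² = (1/13)² = 1/169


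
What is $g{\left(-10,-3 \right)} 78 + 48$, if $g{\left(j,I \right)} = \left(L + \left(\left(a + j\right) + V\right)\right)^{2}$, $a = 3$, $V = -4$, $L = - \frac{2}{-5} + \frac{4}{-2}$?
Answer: $\frac{310782}{25} \approx 12431.0$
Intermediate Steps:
$L = - \frac{8}{5}$ ($L = \left(-2\right) \left(- \frac{1}{5}\right) + 4 \left(- \frac{1}{2}\right) = \frac{2}{5} - 2 = - \frac{8}{5} \approx -1.6$)
$g{\left(j,I \right)} = \left(- \frac{13}{5} + j\right)^{2}$ ($g{\left(j,I \right)} = \left(- \frac{8}{5} + \left(\left(3 + j\right) - 4\right)\right)^{2} = \left(- \frac{8}{5} + \left(-1 + j\right)\right)^{2} = \left(- \frac{13}{5} + j\right)^{2}$)
$g{\left(-10,-3 \right)} 78 + 48 = \frac{\left(-13 + 5 \left(-10\right)\right)^{2}}{25} \cdot 78 + 48 = \frac{\left(-13 - 50\right)^{2}}{25} \cdot 78 + 48 = \frac{\left(-63\right)^{2}}{25} \cdot 78 + 48 = \frac{1}{25} \cdot 3969 \cdot 78 + 48 = \frac{3969}{25} \cdot 78 + 48 = \frac{309582}{25} + 48 = \frac{310782}{25}$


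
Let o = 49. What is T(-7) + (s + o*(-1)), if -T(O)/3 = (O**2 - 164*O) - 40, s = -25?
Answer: -3545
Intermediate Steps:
T(O) = 120 - 3*O**2 + 492*O (T(O) = -3*((O**2 - 164*O) - 40) = -3*(-40 + O**2 - 164*O) = 120 - 3*O**2 + 492*O)
T(-7) + (s + o*(-1)) = (120 - 3*(-7)**2 + 492*(-7)) + (-25 + 49*(-1)) = (120 - 3*49 - 3444) + (-25 - 49) = (120 - 147 - 3444) - 74 = -3471 - 74 = -3545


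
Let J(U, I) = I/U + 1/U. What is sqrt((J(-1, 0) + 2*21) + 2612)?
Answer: sqrt(2653) ≈ 51.507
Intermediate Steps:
J(U, I) = 1/U + I/U (J(U, I) = I/U + 1/U = 1/U + I/U)
sqrt((J(-1, 0) + 2*21) + 2612) = sqrt(((1 + 0)/(-1) + 2*21) + 2612) = sqrt((-1*1 + 42) + 2612) = sqrt((-1 + 42) + 2612) = sqrt(41 + 2612) = sqrt(2653)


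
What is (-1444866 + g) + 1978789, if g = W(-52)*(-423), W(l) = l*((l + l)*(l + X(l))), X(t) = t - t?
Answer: 119488291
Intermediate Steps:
X(t) = 0
W(l) = 2*l³ (W(l) = l*((l + l)*(l + 0)) = l*((2*l)*l) = l*(2*l²) = 2*l³)
g = 118954368 (g = (2*(-52)³)*(-423) = (2*(-140608))*(-423) = -281216*(-423) = 118954368)
(-1444866 + g) + 1978789 = (-1444866 + 118954368) + 1978789 = 117509502 + 1978789 = 119488291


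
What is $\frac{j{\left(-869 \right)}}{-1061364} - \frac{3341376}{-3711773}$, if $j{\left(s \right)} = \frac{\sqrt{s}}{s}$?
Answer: $\frac{3341376}{3711773} + \frac{i \sqrt{869}}{922325316} \approx 0.90021 + 3.1961 \cdot 10^{-8} i$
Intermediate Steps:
$j{\left(s \right)} = \frac{1}{\sqrt{s}}$
$\frac{j{\left(-869 \right)}}{-1061364} - \frac{3341376}{-3711773} = \frac{1}{i \sqrt{869} \left(-1061364\right)} - \frac{3341376}{-3711773} = - \frac{i \sqrt{869}}{869} \left(- \frac{1}{1061364}\right) - - \frac{3341376}{3711773} = \frac{i \sqrt{869}}{922325316} + \frac{3341376}{3711773} = \frac{3341376}{3711773} + \frac{i \sqrt{869}}{922325316}$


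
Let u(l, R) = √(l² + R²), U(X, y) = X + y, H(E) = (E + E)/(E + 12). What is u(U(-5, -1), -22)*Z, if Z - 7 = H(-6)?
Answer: 10*√130 ≈ 114.02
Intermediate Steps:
H(E) = 2*E/(12 + E) (H(E) = (2*E)/(12 + E) = 2*E/(12 + E))
u(l, R) = √(R² + l²)
Z = 5 (Z = 7 + 2*(-6)/(12 - 6) = 7 + 2*(-6)/6 = 7 + 2*(-6)*(⅙) = 7 - 2 = 5)
u(U(-5, -1), -22)*Z = √((-22)² + (-5 - 1)²)*5 = √(484 + (-6)²)*5 = √(484 + 36)*5 = √520*5 = (2*√130)*5 = 10*√130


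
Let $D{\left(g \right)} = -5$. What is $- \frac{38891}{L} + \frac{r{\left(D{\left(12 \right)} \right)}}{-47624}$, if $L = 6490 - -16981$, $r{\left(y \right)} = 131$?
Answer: $- \frac{1855219685}{1117782904} \approx -1.6597$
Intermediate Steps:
$L = 23471$ ($L = 6490 + 16981 = 23471$)
$- \frac{38891}{L} + \frac{r{\left(D{\left(12 \right)} \right)}}{-47624} = - \frac{38891}{23471} + \frac{131}{-47624} = \left(-38891\right) \frac{1}{23471} + 131 \left(- \frac{1}{47624}\right) = - \frac{38891}{23471} - \frac{131}{47624} = - \frac{1855219685}{1117782904}$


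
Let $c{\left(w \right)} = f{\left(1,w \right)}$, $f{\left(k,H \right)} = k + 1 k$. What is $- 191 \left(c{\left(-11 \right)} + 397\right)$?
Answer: $-76209$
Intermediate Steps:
$f{\left(k,H \right)} = 2 k$ ($f{\left(k,H \right)} = k + k = 2 k$)
$c{\left(w \right)} = 2$ ($c{\left(w \right)} = 2 \cdot 1 = 2$)
$- 191 \left(c{\left(-11 \right)} + 397\right) = - 191 \left(2 + 397\right) = \left(-191\right) 399 = -76209$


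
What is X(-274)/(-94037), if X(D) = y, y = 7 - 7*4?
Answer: 21/94037 ≈ 0.00022332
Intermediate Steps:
y = -21 (y = 7 - 28 = -21)
X(D) = -21
X(-274)/(-94037) = -21/(-94037) = -21*(-1/94037) = 21/94037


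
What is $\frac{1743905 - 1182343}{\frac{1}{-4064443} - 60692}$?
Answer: $- \frac{2282436739966}{246679174557} \approx -9.2527$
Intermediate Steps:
$\frac{1743905 - 1182343}{\frac{1}{-4064443} - 60692} = \frac{561562}{- \frac{1}{4064443} - 60692} = \frac{561562}{- \frac{246679174557}{4064443}} = 561562 \left(- \frac{4064443}{246679174557}\right) = - \frac{2282436739966}{246679174557}$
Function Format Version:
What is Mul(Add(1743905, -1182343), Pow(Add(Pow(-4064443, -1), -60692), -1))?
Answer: Rational(-2282436739966, 246679174557) ≈ -9.2527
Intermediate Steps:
Mul(Add(1743905, -1182343), Pow(Add(Pow(-4064443, -1), -60692), -1)) = Mul(561562, Pow(Add(Rational(-1, 4064443), -60692), -1)) = Mul(561562, Pow(Rational(-246679174557, 4064443), -1)) = Mul(561562, Rational(-4064443, 246679174557)) = Rational(-2282436739966, 246679174557)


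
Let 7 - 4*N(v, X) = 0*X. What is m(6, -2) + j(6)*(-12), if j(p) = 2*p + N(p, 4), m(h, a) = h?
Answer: -159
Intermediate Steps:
N(v, X) = 7/4 (N(v, X) = 7/4 - 0*X = 7/4 - ¼*0 = 7/4 + 0 = 7/4)
j(p) = 7/4 + 2*p (j(p) = 2*p + 7/4 = 7/4 + 2*p)
m(6, -2) + j(6)*(-12) = 6 + (7/4 + 2*6)*(-12) = 6 + (7/4 + 12)*(-12) = 6 + (55/4)*(-12) = 6 - 165 = -159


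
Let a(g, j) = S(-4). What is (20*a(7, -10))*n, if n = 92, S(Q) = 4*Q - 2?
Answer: -33120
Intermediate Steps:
S(Q) = -2 + 4*Q
a(g, j) = -18 (a(g, j) = -2 + 4*(-4) = -2 - 16 = -18)
(20*a(7, -10))*n = (20*(-18))*92 = -360*92 = -33120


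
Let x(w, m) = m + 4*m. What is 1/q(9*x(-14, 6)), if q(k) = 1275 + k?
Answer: 1/1545 ≈ 0.00064725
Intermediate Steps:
x(w, m) = 5*m
1/q(9*x(-14, 6)) = 1/(1275 + 9*(5*6)) = 1/(1275 + 9*30) = 1/(1275 + 270) = 1/1545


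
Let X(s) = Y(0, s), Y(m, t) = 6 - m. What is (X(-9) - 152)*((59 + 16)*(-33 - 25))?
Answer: 635100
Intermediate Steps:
X(s) = 6 (X(s) = 6 - 1*0 = 6 + 0 = 6)
(X(-9) - 152)*((59 + 16)*(-33 - 25)) = (6 - 152)*((59 + 16)*(-33 - 25)) = -10950*(-58) = -146*(-4350) = 635100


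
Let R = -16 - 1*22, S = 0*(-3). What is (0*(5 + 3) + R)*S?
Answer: 0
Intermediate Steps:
S = 0
R = -38 (R = -16 - 22 = -38)
(0*(5 + 3) + R)*S = (0*(5 + 3) - 38)*0 = (0*8 - 38)*0 = (0 - 38)*0 = -38*0 = 0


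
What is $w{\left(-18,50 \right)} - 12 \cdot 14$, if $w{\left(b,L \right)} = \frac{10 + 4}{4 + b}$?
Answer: $-169$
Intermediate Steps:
$w{\left(b,L \right)} = \frac{14}{4 + b}$
$w{\left(-18,50 \right)} - 12 \cdot 14 = \frac{14}{4 - 18} - 12 \cdot 14 = \frac{14}{-14} - 168 = 14 \left(- \frac{1}{14}\right) - 168 = -1 - 168 = -169$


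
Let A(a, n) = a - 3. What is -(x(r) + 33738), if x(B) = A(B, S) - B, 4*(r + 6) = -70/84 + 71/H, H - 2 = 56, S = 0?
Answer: -33735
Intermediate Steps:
H = 58 (H = 2 + 56 = 58)
A(a, n) = -3 + a
r = -1027/174 (r = -6 + (-70/84 + 71/58)/4 = -6 + (-70*1/84 + 71*(1/58))/4 = -6 + (-⅚ + 71/58)/4 = -6 + (¼)*(34/87) = -6 + 17/174 = -1027/174 ≈ -5.9023)
x(B) = -3 (x(B) = (-3 + B) - B = -3)
-(x(r) + 33738) = -(-3 + 33738) = -1*33735 = -33735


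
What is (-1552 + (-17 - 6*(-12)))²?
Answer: 2241009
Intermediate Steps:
(-1552 + (-17 - 6*(-12)))² = (-1552 + (-17 + 72))² = (-1552 + 55)² = (-1497)² = 2241009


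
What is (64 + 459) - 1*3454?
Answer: -2931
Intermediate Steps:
(64 + 459) - 1*3454 = 523 - 3454 = -2931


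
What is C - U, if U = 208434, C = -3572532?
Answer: -3780966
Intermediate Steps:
C - U = -3572532 - 1*208434 = -3572532 - 208434 = -3780966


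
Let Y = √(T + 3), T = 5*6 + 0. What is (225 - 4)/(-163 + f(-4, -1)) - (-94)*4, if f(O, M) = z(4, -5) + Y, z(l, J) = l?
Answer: 3152703/8416 - 221*√33/25248 ≈ 374.56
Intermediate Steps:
T = 30 (T = 30 + 0 = 30)
Y = √33 (Y = √(30 + 3) = √33 ≈ 5.7446)
f(O, M) = 4 + √33
(225 - 4)/(-163 + f(-4, -1)) - (-94)*4 = (225 - 4)/(-163 + (4 + √33)) - (-94)*4 = 221/(-159 + √33) - 1*(-376) = 221/(-159 + √33) + 376 = 376 + 221/(-159 + √33)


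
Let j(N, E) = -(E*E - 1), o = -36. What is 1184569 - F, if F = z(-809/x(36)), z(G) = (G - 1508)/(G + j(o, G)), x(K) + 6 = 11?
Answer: 780039829324/658501 ≈ 1.1846e+6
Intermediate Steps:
x(K) = 5 (x(K) = -6 + 11 = 5)
j(N, E) = 1 - E**2 (j(N, E) = -(E**2 - 1) = -(-1 + E**2) = 1 - E**2)
z(G) = (-1508 + G)/(1 + G - G**2) (z(G) = (G - 1508)/(G + (1 - G**2)) = (-1508 + G)/(1 + G - G**2))
F = 41745/658501 (F = (-1508 - 809/5)/(1 - 809/5 - (-809/5)**2) = -8349/5/(1 - 809/5 - 1*654481/25) = -8349/5/(1 - 809/5 - 654481/25) = -8349/5/(-658501/25) = -25/658501*(-8349/5) = 41745/658501 ≈ 0.063394)
1184569 - F = 1184569 - 1*41745/658501 = 1184569 - 41745/658501 = 780039829324/658501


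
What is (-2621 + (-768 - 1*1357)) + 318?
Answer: -4428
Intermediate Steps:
(-2621 + (-768 - 1*1357)) + 318 = (-2621 + (-768 - 1357)) + 318 = (-2621 - 2125) + 318 = -4746 + 318 = -4428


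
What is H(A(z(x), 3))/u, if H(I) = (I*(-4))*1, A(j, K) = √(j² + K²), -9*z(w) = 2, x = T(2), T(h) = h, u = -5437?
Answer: 4*√733/48933 ≈ 0.0022131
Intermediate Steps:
x = 2
z(w) = -2/9 (z(w) = -⅑*2 = -2/9)
A(j, K) = √(K² + j²)
H(I) = -4*I (H(I) = -4*I*1 = -4*I)
H(A(z(x), 3))/u = -4*√(3² + (-2/9)²)/(-5437) = -4*√(9 + 4/81)*(-1/5437) = -4*√733/9*(-1/5437) = 4*√733/48933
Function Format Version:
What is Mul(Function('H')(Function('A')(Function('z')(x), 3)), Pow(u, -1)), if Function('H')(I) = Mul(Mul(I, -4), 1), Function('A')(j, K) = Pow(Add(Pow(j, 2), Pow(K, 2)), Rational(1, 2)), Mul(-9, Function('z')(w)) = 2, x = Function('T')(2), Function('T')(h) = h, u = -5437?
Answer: Mul(Rational(4, 48933), Pow(733, Rational(1, 2))) ≈ 0.0022131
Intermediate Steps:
x = 2
Function('z')(w) = Rational(-2, 9) (Function('z')(w) = Mul(Rational(-1, 9), 2) = Rational(-2, 9))
Function('A')(j, K) = Pow(Add(Pow(K, 2), Pow(j, 2)), Rational(1, 2))
Function('H')(I) = Mul(-4, I) (Function('H')(I) = Mul(Mul(-4, I), 1) = Mul(-4, I))
Mul(Function('H')(Function('A')(Function('z')(x), 3)), Pow(u, -1)) = Mul(Mul(-4, Pow(Add(Pow(3, 2), Pow(Rational(-2, 9), 2)), Rational(1, 2))), Pow(-5437, -1)) = Mul(Mul(-4, Pow(Add(9, Rational(4, 81)), Rational(1, 2))), Rational(-1, 5437)) = Mul(Mul(-4, Pow(Rational(733, 81), Rational(1, 2))), Rational(-1, 5437)) = Mul(Mul(-4, Mul(Rational(1, 9), Pow(733, Rational(1, 2)))), Rational(-1, 5437)) = Mul(Mul(Rational(-4, 9), Pow(733, Rational(1, 2))), Rational(-1, 5437)) = Mul(Rational(4, 48933), Pow(733, Rational(1, 2)))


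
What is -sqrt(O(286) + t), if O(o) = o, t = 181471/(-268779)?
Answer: -sqrt(20612479546617)/268779 ≈ -16.892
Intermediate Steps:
t = -181471/268779 (t = 181471*(-1/268779) = -181471/268779 ≈ -0.67517)
-sqrt(O(286) + t) = -sqrt(286 - 181471/268779) = -sqrt(76689323/268779) = -sqrt(20612479546617)/268779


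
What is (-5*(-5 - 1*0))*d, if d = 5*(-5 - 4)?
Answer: -1125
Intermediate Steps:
d = -45 (d = 5*(-9) = -45)
(-5*(-5 - 1*0))*d = -5*(-5 - 1*0)*(-45) = -5*(-5 + 0)*(-45) = -5*(-5)*(-45) = 25*(-45) = -1125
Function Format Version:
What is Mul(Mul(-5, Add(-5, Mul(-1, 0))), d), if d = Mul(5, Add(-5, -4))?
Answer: -1125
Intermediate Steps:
d = -45 (d = Mul(5, -9) = -45)
Mul(Mul(-5, Add(-5, Mul(-1, 0))), d) = Mul(Mul(-5, Add(-5, Mul(-1, 0))), -45) = Mul(Mul(-5, Add(-5, 0)), -45) = Mul(Mul(-5, -5), -45) = Mul(25, -45) = -1125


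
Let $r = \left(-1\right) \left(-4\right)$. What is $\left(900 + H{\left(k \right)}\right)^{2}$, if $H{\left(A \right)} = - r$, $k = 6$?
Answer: $802816$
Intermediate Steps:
$r = 4$
$H{\left(A \right)} = -4$ ($H{\left(A \right)} = \left(-1\right) 4 = -4$)
$\left(900 + H{\left(k \right)}\right)^{2} = \left(900 - 4\right)^{2} = 896^{2} = 802816$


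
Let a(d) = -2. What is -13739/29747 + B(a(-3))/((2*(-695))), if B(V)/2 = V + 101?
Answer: -12493558/20674165 ≈ -0.60431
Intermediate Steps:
B(V) = 202 + 2*V (B(V) = 2*(V + 101) = 2*(101 + V) = 202 + 2*V)
-13739/29747 + B(a(-3))/((2*(-695))) = -13739/29747 + (202 + 2*(-2))/((2*(-695))) = -13739*1/29747 + (202 - 4)/(-1390) = -13739/29747 + 198*(-1/1390) = -13739/29747 - 99/695 = -12493558/20674165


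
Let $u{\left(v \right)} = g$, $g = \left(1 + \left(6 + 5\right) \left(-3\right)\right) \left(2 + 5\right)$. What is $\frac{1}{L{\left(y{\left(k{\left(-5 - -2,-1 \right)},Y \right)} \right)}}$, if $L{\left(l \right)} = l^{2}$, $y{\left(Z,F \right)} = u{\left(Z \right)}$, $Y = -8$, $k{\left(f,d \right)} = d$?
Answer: $\frac{1}{50176} \approx 1.993 \cdot 10^{-5}$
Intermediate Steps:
$g = -224$ ($g = \left(1 + 11 \left(-3\right)\right) 7 = \left(1 - 33\right) 7 = \left(-32\right) 7 = -224$)
$u{\left(v \right)} = -224$
$y{\left(Z,F \right)} = -224$
$\frac{1}{L{\left(y{\left(k{\left(-5 - -2,-1 \right)},Y \right)} \right)}} = \frac{1}{\left(-224\right)^{2}} = \frac{1}{50176}$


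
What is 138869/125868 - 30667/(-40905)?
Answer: 3180143467/1716210180 ≈ 1.8530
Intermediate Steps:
138869/125868 - 30667/(-40905) = 138869*(1/125868) - 30667*(-1/40905) = 138869/125868 + 30667/40905 = 3180143467/1716210180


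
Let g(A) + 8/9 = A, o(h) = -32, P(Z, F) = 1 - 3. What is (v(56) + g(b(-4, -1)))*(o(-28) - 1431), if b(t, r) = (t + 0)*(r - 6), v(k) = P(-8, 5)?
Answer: -330638/9 ≈ -36738.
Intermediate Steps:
P(Z, F) = -2
v(k) = -2
b(t, r) = t*(-6 + r)
g(A) = -8/9 + A
(v(56) + g(b(-4, -1)))*(o(-28) - 1431) = (-2 + (-8/9 - 4*(-6 - 1)))*(-32 - 1431) = (-2 + (-8/9 - 4*(-7)))*(-1463) = (-2 + (-8/9 + 28))*(-1463) = (-2 + 244/9)*(-1463) = (226/9)*(-1463) = -330638/9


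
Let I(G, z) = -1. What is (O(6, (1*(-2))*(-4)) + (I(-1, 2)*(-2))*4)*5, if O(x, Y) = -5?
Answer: 15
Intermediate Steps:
(O(6, (1*(-2))*(-4)) + (I(-1, 2)*(-2))*4)*5 = (-5 - 1*(-2)*4)*5 = (-5 + 2*4)*5 = (-5 + 8)*5 = 3*5 = 15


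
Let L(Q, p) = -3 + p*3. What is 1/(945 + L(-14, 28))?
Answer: 1/1026 ≈ 0.00097466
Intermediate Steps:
L(Q, p) = -3 + 3*p
1/(945 + L(-14, 28)) = 1/(945 + (-3 + 3*28)) = 1/(945 + (-3 + 84)) = 1/(945 + 81) = 1/1026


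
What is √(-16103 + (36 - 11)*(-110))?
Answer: I*√18853 ≈ 137.31*I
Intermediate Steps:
√(-16103 + (36 - 11)*(-110)) = √(-16103 + 25*(-110)) = √(-16103 - 2750) = √(-18853) = I*√18853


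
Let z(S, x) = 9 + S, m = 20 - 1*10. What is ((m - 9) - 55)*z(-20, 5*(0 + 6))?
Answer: 594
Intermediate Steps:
m = 10 (m = 20 - 10 = 10)
((m - 9) - 55)*z(-20, 5*(0 + 6)) = ((10 - 9) - 55)*(9 - 20) = (1 - 55)*(-11) = -54*(-11) = 594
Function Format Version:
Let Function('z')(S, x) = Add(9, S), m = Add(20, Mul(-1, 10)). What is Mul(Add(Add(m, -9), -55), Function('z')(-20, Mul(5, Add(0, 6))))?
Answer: 594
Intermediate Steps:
m = 10 (m = Add(20, -10) = 10)
Mul(Add(Add(m, -9), -55), Function('z')(-20, Mul(5, Add(0, 6)))) = Mul(Add(Add(10, -9), -55), Add(9, -20)) = Mul(Add(1, -55), -11) = Mul(-54, -11) = 594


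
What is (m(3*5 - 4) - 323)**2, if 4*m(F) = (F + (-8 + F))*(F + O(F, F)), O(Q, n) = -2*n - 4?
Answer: 564001/4 ≈ 1.4100e+5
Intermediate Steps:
O(Q, n) = -4 - 2*n
m(F) = (-8 + 2*F)*(-4 - F)/4 (m(F) = ((F + (-8 + F))*(F + (-4 - 2*F)))/4 = ((-8 + 2*F)*(-4 - F))/4 = (-8 + 2*F)*(-4 - F)/4)
(m(3*5 - 4) - 323)**2 = ((8 - (3*5 - 4)**2/2) - 323)**2 = ((8 - (15 - 4)**2/2) - 323)**2 = ((8 - 1/2*11**2) - 323)**2 = ((8 - 1/2*121) - 323)**2 = ((8 - 121/2) - 323)**2 = (-105/2 - 323)**2 = (-751/2)**2 = 564001/4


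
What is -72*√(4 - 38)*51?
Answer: -3672*I*√34 ≈ -21411.0*I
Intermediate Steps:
-72*√(4 - 38)*51 = -72*I*√34*51 = -3672*I*√34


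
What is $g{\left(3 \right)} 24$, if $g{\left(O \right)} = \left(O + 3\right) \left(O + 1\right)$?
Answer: $576$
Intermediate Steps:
$g{\left(O \right)} = \left(1 + O\right) \left(3 + O\right)$ ($g{\left(O \right)} = \left(3 + O\right) \left(1 + O\right) = \left(1 + O\right) \left(3 + O\right)$)
$g{\left(3 \right)} 24 = \left(3 + 3^{2} + 4 \cdot 3\right) 24 = \left(3 + 9 + 12\right) 24 = 24 \cdot 24 = 576$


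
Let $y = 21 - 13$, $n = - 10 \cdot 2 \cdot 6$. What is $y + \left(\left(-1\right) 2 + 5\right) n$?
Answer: $-352$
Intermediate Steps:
$n = -120$ ($n = \left(-10\right) 12 = -120$)
$y = 8$ ($y = 21 - 13 = 8$)
$y + \left(\left(-1\right) 2 + 5\right) n = 8 + \left(\left(-1\right) 2 + 5\right) \left(-120\right) = 8 + \left(-2 + 5\right) \left(-120\right) = 8 + 3 \left(-120\right) = 8 - 360 = -352$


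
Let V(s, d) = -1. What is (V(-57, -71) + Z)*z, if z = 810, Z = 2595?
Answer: 2101140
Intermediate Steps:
(V(-57, -71) + Z)*z = (-1 + 2595)*810 = 2594*810 = 2101140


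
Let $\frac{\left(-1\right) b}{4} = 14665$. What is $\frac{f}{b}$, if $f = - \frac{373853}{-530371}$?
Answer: $- \frac{373853}{31111562860} \approx -1.2017 \cdot 10^{-5}$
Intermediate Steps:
$f = \frac{373853}{530371}$ ($f = \left(-373853\right) \left(- \frac{1}{530371}\right) = \frac{373853}{530371} \approx 0.70489$)
$b = -58660$ ($b = \left(-4\right) 14665 = -58660$)
$\frac{f}{b} = \frac{373853}{530371 \left(-58660\right)} = \frac{373853}{530371} \left(- \frac{1}{58660}\right) = - \frac{373853}{31111562860}$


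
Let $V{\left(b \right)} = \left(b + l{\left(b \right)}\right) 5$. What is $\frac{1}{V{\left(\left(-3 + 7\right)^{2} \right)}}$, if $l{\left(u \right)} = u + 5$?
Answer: $\frac{1}{185} \approx 0.0054054$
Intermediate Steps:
$l{\left(u \right)} = 5 + u$
$V{\left(b \right)} = 25 + 10 b$ ($V{\left(b \right)} = \left(b + \left(5 + b\right)\right) 5 = \left(5 + 2 b\right) 5 = 25 + 10 b$)
$\frac{1}{V{\left(\left(-3 + 7\right)^{2} \right)}} = \frac{1}{25 + 10 \left(-3 + 7\right)^{2}} = \frac{1}{25 + 10 \cdot 4^{2}} = \frac{1}{25 + 10 \cdot 16} = \frac{1}{25 + 160} = \frac{1}{185}$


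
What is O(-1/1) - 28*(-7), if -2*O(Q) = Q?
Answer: 393/2 ≈ 196.50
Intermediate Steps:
O(Q) = -Q/2
O(-1/1) - 28*(-7) = -(-1)/(2*1) - 28*(-7) = -(-1)/2 + 196 = -1/2*(-1) + 196 = 1/2 + 196 = 393/2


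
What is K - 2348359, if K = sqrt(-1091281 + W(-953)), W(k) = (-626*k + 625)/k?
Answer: -2348359 + 2*I*sqrt(247920090047)/953 ≈ -2.3484e+6 + 1044.9*I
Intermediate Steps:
W(k) = (625 - 626*k)/k
K = 2*I*sqrt(247920090047)/953 (K = sqrt(-1091281 + (-626 + 625/(-953))) = sqrt(-1091281 + (-626 + 625*(-1/953))) = sqrt(-1091281 + (-626 - 625/953)) = sqrt(-1091281 - 597203/953) = sqrt(-1040587996/953) = 2*I*sqrt(247920090047)/953 ≈ 1044.9*I)
K - 2348359 = 2*I*sqrt(247920090047)/953 - 2348359 = -2348359 + 2*I*sqrt(247920090047)/953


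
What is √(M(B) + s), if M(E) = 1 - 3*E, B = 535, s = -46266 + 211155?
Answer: 17*√565 ≈ 404.09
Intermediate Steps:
s = 164889
√(M(B) + s) = √((1 - 3*535) + 164889) = √((1 - 1605) + 164889) = √(-1604 + 164889) = √163285 = 17*√565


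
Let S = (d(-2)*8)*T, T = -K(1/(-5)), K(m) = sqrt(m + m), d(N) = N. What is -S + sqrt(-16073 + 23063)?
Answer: sqrt(6990) - 16*I*sqrt(10)/5 ≈ 83.606 - 10.119*I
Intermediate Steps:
K(m) = sqrt(2)*sqrt(m) (K(m) = sqrt(2*m) = sqrt(2)*sqrt(m))
T = -I*sqrt(10)/5 (T = -sqrt(2)*sqrt(1/(-5)) = -sqrt(2)*sqrt(-1/5) = -sqrt(2)*I*sqrt(5)/5 = -I*sqrt(10)/5 ≈ -0.63246*I)
S = 16*I*sqrt(10)/5 (S = (-2*8)*(-I*sqrt(10)/5) = -(-16)*I*sqrt(10)/5 = 16*I*sqrt(10)/5 ≈ 10.119*I)
-S + sqrt(-16073 + 23063) = -16*I*sqrt(10)/5 + sqrt(-16073 + 23063) = -16*I*sqrt(10)/5 + sqrt(6990) = sqrt(6990) - 16*I*sqrt(10)/5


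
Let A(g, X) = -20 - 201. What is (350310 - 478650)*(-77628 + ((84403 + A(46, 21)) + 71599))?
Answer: -10030156020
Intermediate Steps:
A(g, X) = -221
(350310 - 478650)*(-77628 + ((84403 + A(46, 21)) + 71599)) = (350310 - 478650)*(-77628 + ((84403 - 221) + 71599)) = -128340*(-77628 + (84182 + 71599)) = -128340*(-77628 + 155781) = -128340*78153 = -10030156020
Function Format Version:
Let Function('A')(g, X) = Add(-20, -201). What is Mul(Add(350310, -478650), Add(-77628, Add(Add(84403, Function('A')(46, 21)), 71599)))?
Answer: -10030156020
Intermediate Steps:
Function('A')(g, X) = -221
Mul(Add(350310, -478650), Add(-77628, Add(Add(84403, Function('A')(46, 21)), 71599))) = Mul(Add(350310, -478650), Add(-77628, Add(Add(84403, -221), 71599))) = Mul(-128340, Add(-77628, Add(84182, 71599))) = Mul(-128340, Add(-77628, 155781)) = Mul(-128340, 78153) = -10030156020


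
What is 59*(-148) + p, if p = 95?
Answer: -8637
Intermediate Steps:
59*(-148) + p = 59*(-148) + 95 = -8732 + 95 = -8637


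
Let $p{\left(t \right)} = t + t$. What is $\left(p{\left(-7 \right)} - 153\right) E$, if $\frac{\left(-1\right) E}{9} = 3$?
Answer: $4509$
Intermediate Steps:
$E = -27$ ($E = \left(-9\right) 3 = -27$)
$p{\left(t \right)} = 2 t$
$\left(p{\left(-7 \right)} - 153\right) E = \left(2 \left(-7\right) - 153\right) \left(-27\right) = \left(-14 - 153\right) \left(-27\right) = \left(-167\right) \left(-27\right) = 4509$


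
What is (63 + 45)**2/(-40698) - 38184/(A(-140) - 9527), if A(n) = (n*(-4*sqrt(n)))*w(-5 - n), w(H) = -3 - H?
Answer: -11041513255056/38584589761781 - 843102720*I*sqrt(35)/119456934247 ≈ -0.28616 - 0.041754*I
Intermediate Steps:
A(n) = -4*n**(3/2)*(2 + n) (A(n) = (n*(-4*sqrt(n)))*(-3 - (-5 - n)) = (-4*n**(3/2))*(-3 + (5 + n)) = (-4*n**(3/2))*(2 + n) = -4*n**(3/2)*(2 + n))
(63 + 45)**2/(-40698) - 38184/(A(-140) - 9527) = (63 + 45)**2/(-40698) - 38184/(4*(-140)**(3/2)*(-2 - 1*(-140)) - 9527) = 108**2*(-1/40698) - 38184/(4*(-280*I*sqrt(35))*(-2 + 140) - 9527) = 11664*(-1/40698) - 38184/(4*(-280*I*sqrt(35))*138 - 9527) = -648/2261 - 38184/(-154560*I*sqrt(35) - 9527) = -648/2261 - 38184/(-9527 - 154560*I*sqrt(35))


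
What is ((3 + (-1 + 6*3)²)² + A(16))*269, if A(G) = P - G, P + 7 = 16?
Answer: 22934133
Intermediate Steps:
P = 9 (P = -7 + 16 = 9)
A(G) = 9 - G
((3 + (-1 + 6*3)²)² + A(16))*269 = ((3 + (-1 + 6*3)²)² + (9 - 1*16))*269 = ((3 + (-1 + 18)²)² + (9 - 16))*269 = ((3 + 17²)² - 7)*269 = ((3 + 289)² - 7)*269 = (292² - 7)*269 = (85264 - 7)*269 = 85257*269 = 22934133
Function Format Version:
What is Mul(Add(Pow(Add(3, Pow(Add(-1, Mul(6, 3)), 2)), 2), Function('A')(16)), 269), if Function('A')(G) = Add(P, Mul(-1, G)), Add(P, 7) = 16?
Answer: 22934133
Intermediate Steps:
P = 9 (P = Add(-7, 16) = 9)
Function('A')(G) = Add(9, Mul(-1, G))
Mul(Add(Pow(Add(3, Pow(Add(-1, Mul(6, 3)), 2)), 2), Function('A')(16)), 269) = Mul(Add(Pow(Add(3, Pow(Add(-1, Mul(6, 3)), 2)), 2), Add(9, Mul(-1, 16))), 269) = Mul(Add(Pow(Add(3, Pow(Add(-1, 18), 2)), 2), Add(9, -16)), 269) = Mul(Add(Pow(Add(3, Pow(17, 2)), 2), -7), 269) = Mul(Add(Pow(Add(3, 289), 2), -7), 269) = Mul(Add(Pow(292, 2), -7), 269) = Mul(Add(85264, -7), 269) = Mul(85257, 269) = 22934133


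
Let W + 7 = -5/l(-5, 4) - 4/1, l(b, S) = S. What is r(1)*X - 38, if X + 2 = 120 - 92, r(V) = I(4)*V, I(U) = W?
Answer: -713/2 ≈ -356.50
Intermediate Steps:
W = -49/4 (W = -7 + (-5/4 - 4/1) = -7 + (-5*¼ - 4*1) = -7 + (-5/4 - 4) = -7 - 21/4 = -49/4 ≈ -12.250)
I(U) = -49/4
r(V) = -49*V/4
X = 26 (X = -2 + (120 - 92) = -2 + 28 = 26)
r(1)*X - 38 = -49/4*1*26 - 38 = -49/4*26 - 38 = -637/2 - 38 = -713/2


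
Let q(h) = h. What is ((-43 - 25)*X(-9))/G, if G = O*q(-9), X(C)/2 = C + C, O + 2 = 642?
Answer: -17/40 ≈ -0.42500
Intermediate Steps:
O = 640 (O = -2 + 642 = 640)
X(C) = 4*C (X(C) = 2*(C + C) = 2*(2*C) = 4*C)
G = -5760 (G = 640*(-9) = -5760)
((-43 - 25)*X(-9))/G = ((-43 - 25)*(4*(-9)))/(-5760) = -68*(-36)*(-1/5760) = 2448*(-1/5760) = -17/40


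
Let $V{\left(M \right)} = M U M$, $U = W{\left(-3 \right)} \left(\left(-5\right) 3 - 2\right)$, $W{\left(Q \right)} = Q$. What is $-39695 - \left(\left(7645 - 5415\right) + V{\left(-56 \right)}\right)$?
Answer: $-201861$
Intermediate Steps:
$U = 51$ ($U = - 3 \left(\left(-5\right) 3 - 2\right) = - 3 \left(-15 - 2\right) = \left(-3\right) \left(-17\right) = 51$)
$V{\left(M \right)} = 51 M^{2}$ ($V{\left(M \right)} = M 51 M = 51 M M = 51 M^{2}$)
$-39695 - \left(\left(7645 - 5415\right) + V{\left(-56 \right)}\right) = -39695 - \left(\left(7645 - 5415\right) + 51 \left(-56\right)^{2}\right) = -39695 - \left(2230 + 51 \cdot 3136\right) = -39695 - \left(2230 + 159936\right) = -39695 - 162166 = -201861$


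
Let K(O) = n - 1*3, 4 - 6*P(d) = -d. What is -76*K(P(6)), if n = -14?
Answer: 1292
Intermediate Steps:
P(d) = ⅔ + d/6 (P(d) = ⅔ - (-1)*d/6 = ⅔ + d/6)
K(O) = -17 (K(O) = -14 - 1*3 = -14 - 3 = -17)
-76*K(P(6)) = -76*(-17) = 1292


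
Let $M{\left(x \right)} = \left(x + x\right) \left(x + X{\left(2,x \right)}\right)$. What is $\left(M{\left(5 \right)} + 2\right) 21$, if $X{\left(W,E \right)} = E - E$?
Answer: $1092$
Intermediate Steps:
$X{\left(W,E \right)} = 0$
$M{\left(x \right)} = 2 x^{2}$ ($M{\left(x \right)} = \left(x + x\right) \left(x + 0\right) = 2 x x = 2 x^{2}$)
$\left(M{\left(5 \right)} + 2\right) 21 = \left(2 \cdot 5^{2} + 2\right) 21 = \left(2 \cdot 25 + 2\right) 21 = \left(50 + 2\right) 21 = 52 \cdot 21 = 1092$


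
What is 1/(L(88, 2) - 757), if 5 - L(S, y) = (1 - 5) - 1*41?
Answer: -1/707 ≈ -0.0014144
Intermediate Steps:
L(S, y) = 50 (L(S, y) = 5 - ((1 - 5) - 1*41) = 5 - (-4 - 41) = 5 - 1*(-45) = 5 + 45 = 50)
1/(L(88, 2) - 757) = 1/(50 - 757) = 1/(-707) = -1/707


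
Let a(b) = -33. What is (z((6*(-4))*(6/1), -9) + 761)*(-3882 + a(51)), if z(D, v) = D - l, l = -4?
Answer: -2431215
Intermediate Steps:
z(D, v) = 4 + D (z(D, v) = D - 1*(-4) = D + 4 = 4 + D)
(z((6*(-4))*(6/1), -9) + 761)*(-3882 + a(51)) = ((4 + (6*(-4))*(6/1)) + 761)*(-3882 - 33) = ((4 - 144) + 761)*(-3915) = (-140 + 761)*(-3915) = 621*(-3915) = -2431215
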